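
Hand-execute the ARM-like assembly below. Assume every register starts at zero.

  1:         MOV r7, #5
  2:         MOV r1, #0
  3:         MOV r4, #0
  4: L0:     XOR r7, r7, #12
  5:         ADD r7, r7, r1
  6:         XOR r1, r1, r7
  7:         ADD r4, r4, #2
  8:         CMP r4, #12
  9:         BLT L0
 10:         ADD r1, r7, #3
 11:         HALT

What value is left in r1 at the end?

MOV r7, #5 → r7=5
MOV r1, #0 → r1=0
MOV r4, #0 → r4=0
XOR r7, r7, #12 → r7=5^12=9
ADD r7, r7, r1 → r7=9+0=9
XOR r1, r1, r7 → r1=0^9=9
ADD r4, r4, #2 → r4=0+2=2
CMP r4, #12  (cmp 2,12)
BLT L0: taken
XOR r7, r7, #12 → r7=9^12=5
ADD r7, r7, r1 → r7=5+9=14
XOR r1, r1, r7 → r1=9^14=7
ADD r4, r4, #2 → r4=2+2=4
CMP r4, #12  (cmp 4,12)
BLT L0: taken
XOR r7, r7, #12 → r7=14^12=2
ADD r7, r7, r1 → r7=2+7=9
XOR r1, r1, r7 → r1=7^9=14
ADD r4, r4, #2 → r4=4+2=6
CMP r4, #12  (cmp 6,12)
BLT L0: taken
XOR r7, r7, #12 → r7=9^12=5
ADD r7, r7, r1 → r7=5+14=19
XOR r1, r1, r7 → r1=14^19=29
ADD r4, r4, #2 → r4=6+2=8
CMP r4, #12  (cmp 8,12)
BLT L0: taken
XOR r7, r7, #12 → r7=19^12=31
ADD r7, r7, r1 → r7=31+29=60
XOR r1, r1, r7 → r1=29^60=33
ADD r4, r4, #2 → r4=8+2=10
CMP r4, #12  (cmp 10,12)
BLT L0: taken
XOR r7, r7, #12 → r7=60^12=48
ADD r7, r7, r1 → r7=48+33=81
XOR r1, r1, r7 → r1=33^81=112
ADD r4, r4, #2 → r4=10+2=12
CMP r4, #12  (cmp 12,12)
BLT L0: not taken
ADD r1, r7, #3 → r1=81+3=84
halt.

84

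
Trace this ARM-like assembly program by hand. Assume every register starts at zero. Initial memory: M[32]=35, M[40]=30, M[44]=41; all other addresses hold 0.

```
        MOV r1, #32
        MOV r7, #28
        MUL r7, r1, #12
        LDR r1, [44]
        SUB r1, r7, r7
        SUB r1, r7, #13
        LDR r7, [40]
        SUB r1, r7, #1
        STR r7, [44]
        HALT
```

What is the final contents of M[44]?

r1=32
r7=28
r7=32*12=384
r1=M[44]=41
r1=384-384=0
r1=384-13=371
r7=M[40]=30
r1=30-1=29
STR r7, [44] → M[44]=30
halt.

30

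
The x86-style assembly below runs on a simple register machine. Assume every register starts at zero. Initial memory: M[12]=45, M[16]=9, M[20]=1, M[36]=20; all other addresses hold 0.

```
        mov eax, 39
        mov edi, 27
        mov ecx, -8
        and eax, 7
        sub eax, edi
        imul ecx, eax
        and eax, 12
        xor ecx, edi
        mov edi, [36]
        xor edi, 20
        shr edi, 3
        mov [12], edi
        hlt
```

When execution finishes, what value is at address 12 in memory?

0

after mov eax, 39: eax=39
after mov edi, 27: edi=27
after mov ecx, -8: ecx=-8
after and eax, 7: eax=39&7=7
after sub eax, edi: eax=7-27=-20
after imul ecx, eax: ecx=(-8)*(-20)=160
after and eax, 12: eax=(-20)&12=12
after xor ecx, edi: ecx=160^27=187
after mov edi, [36]: edi=M[36]=20
after xor edi, 20: edi=20^20=0
after shr edi, 3: edi=0>>3=0
mov [12], edi → M[12]=0
halt.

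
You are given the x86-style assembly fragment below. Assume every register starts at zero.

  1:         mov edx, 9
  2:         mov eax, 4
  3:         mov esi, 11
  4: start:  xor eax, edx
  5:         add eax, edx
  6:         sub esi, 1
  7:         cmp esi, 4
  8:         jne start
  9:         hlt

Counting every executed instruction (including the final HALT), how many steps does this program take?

mov edx, 9 → edx=9
mov eax, 4 → eax=4
mov esi, 11 → esi=11
xor eax, edx → eax=4^9=13
add eax, edx → eax=13+9=22
sub esi, 1 → esi=11-1=10
cmp esi, 4  (cmp 10,4)
jne start: taken
xor eax, edx → eax=22^9=31
add eax, edx → eax=31+9=40
sub esi, 1 → esi=10-1=9
cmp esi, 4  (cmp 9,4)
jne start: taken
xor eax, edx → eax=40^9=33
add eax, edx → eax=33+9=42
sub esi, 1 → esi=9-1=8
cmp esi, 4  (cmp 8,4)
jne start: taken
xor eax, edx → eax=42^9=35
add eax, edx → eax=35+9=44
sub esi, 1 → esi=8-1=7
cmp esi, 4  (cmp 7,4)
jne start: taken
xor eax, edx → eax=44^9=37
add eax, edx → eax=37+9=46
sub esi, 1 → esi=7-1=6
cmp esi, 4  (cmp 6,4)
jne start: taken
xor eax, edx → eax=46^9=39
add eax, edx → eax=39+9=48
sub esi, 1 → esi=6-1=5
cmp esi, 4  (cmp 5,4)
jne start: taken
xor eax, edx → eax=48^9=57
add eax, edx → eax=57+9=66
sub esi, 1 → esi=5-1=4
cmp esi, 4  (cmp 4,4)
jne start: not taken
halt.
Total executed instructions: 39.

39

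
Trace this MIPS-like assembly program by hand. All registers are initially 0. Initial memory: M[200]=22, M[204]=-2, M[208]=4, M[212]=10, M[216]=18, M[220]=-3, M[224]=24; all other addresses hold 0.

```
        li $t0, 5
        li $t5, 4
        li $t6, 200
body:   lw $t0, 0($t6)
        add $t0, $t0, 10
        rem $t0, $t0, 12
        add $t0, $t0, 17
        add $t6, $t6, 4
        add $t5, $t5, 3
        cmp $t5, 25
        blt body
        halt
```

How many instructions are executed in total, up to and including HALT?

60

after li $t0, 5: $t0=5
after li $t5, 4: $t5=4
after li $t6, 200: $t6=200
after lw $t0, 0($t6): $t0=M[200]=22
after add $t0, $t0, 10: $t0=22+10=32
after rem $t0, $t0, 12: $t0=32%12=8
after add $t0, $t0, 17: $t0=8+17=25
after add $t6, $t6, 4: $t6=200+4=204
after add $t5, $t5, 3: $t5=4+3=7
cmp $t5, 25  (cmp 7,25)
blt body: taken
after lw $t0, 0($t6): $t0=M[204]=-2
after add $t0, $t0, 10: $t0=(-2)+10=8
after rem $t0, $t0, 12: $t0=8%12=8
after add $t0, $t0, 17: $t0=8+17=25
after add $t6, $t6, 4: $t6=204+4=208
after add $t5, $t5, 3: $t5=7+3=10
cmp $t5, 25  (cmp 10,25)
blt body: taken
after lw $t0, 0($t6): $t0=M[208]=4
after add $t0, $t0, 10: $t0=4+10=14
after rem $t0, $t0, 12: $t0=14%12=2
after add $t0, $t0, 17: $t0=2+17=19
after add $t6, $t6, 4: $t6=208+4=212
after add $t5, $t5, 3: $t5=10+3=13
cmp $t5, 25  (cmp 13,25)
blt body: taken
after lw $t0, 0($t6): $t0=M[212]=10
after add $t0, $t0, 10: $t0=10+10=20
after rem $t0, $t0, 12: $t0=20%12=8
after add $t0, $t0, 17: $t0=8+17=25
after add $t6, $t6, 4: $t6=212+4=216
after add $t5, $t5, 3: $t5=13+3=16
cmp $t5, 25  (cmp 16,25)
blt body: taken
after lw $t0, 0($t6): $t0=M[216]=18
after add $t0, $t0, 10: $t0=18+10=28
after rem $t0, $t0, 12: $t0=28%12=4
after add $t0, $t0, 17: $t0=4+17=21
after add $t6, $t6, 4: $t6=216+4=220
after add $t5, $t5, 3: $t5=16+3=19
cmp $t5, 25  (cmp 19,25)
blt body: taken
after lw $t0, 0($t6): $t0=M[220]=-3
after add $t0, $t0, 10: $t0=(-3)+10=7
after rem $t0, $t0, 12: $t0=7%12=7
after add $t0, $t0, 17: $t0=7+17=24
after add $t6, $t6, 4: $t6=220+4=224
after add $t5, $t5, 3: $t5=19+3=22
cmp $t5, 25  (cmp 22,25)
blt body: taken
after lw $t0, 0($t6): $t0=M[224]=24
after add $t0, $t0, 10: $t0=24+10=34
after rem $t0, $t0, 12: $t0=34%12=10
after add $t0, $t0, 17: $t0=10+17=27
after add $t6, $t6, 4: $t6=224+4=228
after add $t5, $t5, 3: $t5=22+3=25
cmp $t5, 25  (cmp 25,25)
blt body: not taken
halt.
Total executed instructions: 60.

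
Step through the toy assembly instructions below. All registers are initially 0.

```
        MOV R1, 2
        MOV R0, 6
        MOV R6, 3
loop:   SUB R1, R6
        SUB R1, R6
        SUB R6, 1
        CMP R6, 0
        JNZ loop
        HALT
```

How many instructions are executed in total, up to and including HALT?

19

after MOV R1, 2: R1=2
after MOV R0, 6: R0=6
after MOV R6, 3: R6=3
after SUB R1, R6: R1=2-3=-1
after SUB R1, R6: R1=(-1)-3=-4
after SUB R6, 1: R6=3-1=2
CMP R6, 0  (cmp 2,0)
JNZ loop: taken
after SUB R1, R6: R1=(-4)-2=-6
after SUB R1, R6: R1=(-6)-2=-8
after SUB R6, 1: R6=2-1=1
CMP R6, 0  (cmp 1,0)
JNZ loop: taken
after SUB R1, R6: R1=(-8)-1=-9
after SUB R1, R6: R1=(-9)-1=-10
after SUB R6, 1: R6=1-1=0
CMP R6, 0  (cmp 0,0)
JNZ loop: not taken
halt.
Total executed instructions: 19.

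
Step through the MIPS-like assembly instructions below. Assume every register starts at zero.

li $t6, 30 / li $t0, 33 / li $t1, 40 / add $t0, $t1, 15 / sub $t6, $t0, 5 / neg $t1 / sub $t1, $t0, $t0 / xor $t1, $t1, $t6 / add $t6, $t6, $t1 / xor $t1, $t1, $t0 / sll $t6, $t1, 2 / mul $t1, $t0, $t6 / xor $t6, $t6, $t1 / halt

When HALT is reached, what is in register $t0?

li $t6, 30 → $t6=30
li $t0, 33 → $t0=33
li $t1, 40 → $t1=40
add $t0, $t1, 15 → $t0=40+15=55
sub $t6, $t0, 5 → $t6=55-5=50
neg $t1 → $t1=-(40)=-40
sub $t1, $t0, $t0 → $t1=55-55=0
xor $t1, $t1, $t6 → $t1=0^50=50
add $t6, $t6, $t1 → $t6=50+50=100
xor $t1, $t1, $t0 → $t1=50^55=5
sll $t6, $t1, 2 → $t6=5<<2=20
mul $t1, $t0, $t6 → $t1=55*20=1100
xor $t6, $t6, $t1 → $t6=20^1100=1112
halt.

55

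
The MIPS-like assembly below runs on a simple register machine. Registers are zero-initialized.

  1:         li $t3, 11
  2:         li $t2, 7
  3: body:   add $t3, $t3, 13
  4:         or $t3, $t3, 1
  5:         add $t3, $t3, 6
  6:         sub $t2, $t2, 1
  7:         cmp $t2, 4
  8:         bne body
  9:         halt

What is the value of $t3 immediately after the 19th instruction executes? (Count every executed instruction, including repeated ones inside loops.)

$t3=11
$t2=7
$t3=11+13=24
$t3=24|1=25
$t3=25+6=31
$t2=7-1=6
cmp $t2, 4  (cmp 6,4)
bne body: taken
$t3=31+13=44
$t3=44|1=45
$t3=45+6=51
$t2=6-1=5
cmp $t2, 4  (cmp 5,4)
bne body: taken
$t3=51+13=64
$t3=64|1=65
$t3=65+6=71
$t2=5-1=4
cmp $t2, 4  (cmp 4,4)
After step 19: $t3 = 71.

71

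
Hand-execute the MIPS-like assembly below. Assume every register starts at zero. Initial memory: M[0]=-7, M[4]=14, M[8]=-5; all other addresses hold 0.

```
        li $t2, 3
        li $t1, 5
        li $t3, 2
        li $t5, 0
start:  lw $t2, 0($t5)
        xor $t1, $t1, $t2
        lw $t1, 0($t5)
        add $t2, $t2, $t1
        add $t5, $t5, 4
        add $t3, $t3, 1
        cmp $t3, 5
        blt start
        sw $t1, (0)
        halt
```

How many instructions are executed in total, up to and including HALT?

$t2=3
$t1=5
$t3=2
$t5=0
$t2=M[0]=-7
$t1=5^(-7)=-4
$t1=M[0]=-7
$t2=(-7)+(-7)=-14
$t5=0+4=4
$t3=2+1=3
cmp $t3, 5  (cmp 3,5)
blt start: taken
$t2=M[4]=14
$t1=(-7)^14=-9
$t1=M[4]=14
$t2=14+14=28
$t5=4+4=8
$t3=3+1=4
cmp $t3, 5  (cmp 4,5)
blt start: taken
$t2=M[8]=-5
$t1=14^(-5)=-11
$t1=M[8]=-5
$t2=(-5)+(-5)=-10
$t5=8+4=12
$t3=4+1=5
cmp $t3, 5  (cmp 5,5)
blt start: not taken
sw $t1, (0) → M[0]=-5
halt.
Total executed instructions: 30.

30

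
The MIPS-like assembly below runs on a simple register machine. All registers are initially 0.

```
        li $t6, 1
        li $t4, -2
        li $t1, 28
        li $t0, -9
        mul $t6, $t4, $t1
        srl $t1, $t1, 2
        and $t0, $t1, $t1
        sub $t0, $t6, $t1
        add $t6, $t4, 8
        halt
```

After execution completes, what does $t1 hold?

7

$t6=1
$t4=-2
$t1=28
$t0=-9
$t6=(-2)*28=-56
$t1=28>>2=7
$t0=7&7=7
$t0=(-56)-7=-63
$t6=(-2)+8=6
halt.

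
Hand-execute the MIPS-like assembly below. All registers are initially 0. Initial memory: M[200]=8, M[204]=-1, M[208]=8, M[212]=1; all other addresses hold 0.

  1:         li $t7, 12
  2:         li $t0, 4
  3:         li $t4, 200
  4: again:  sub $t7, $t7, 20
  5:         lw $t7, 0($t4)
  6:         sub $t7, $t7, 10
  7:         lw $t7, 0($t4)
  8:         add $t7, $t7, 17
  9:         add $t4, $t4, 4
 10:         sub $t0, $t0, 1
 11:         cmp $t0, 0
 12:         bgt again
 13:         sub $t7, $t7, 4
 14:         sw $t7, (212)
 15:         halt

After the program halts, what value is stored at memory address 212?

14

li $t7, 12 → $t7=12
li $t0, 4 → $t0=4
li $t4, 200 → $t4=200
sub $t7, $t7, 20 → $t7=12-20=-8
lw $t7, 0($t4) → $t7=M[200]=8
sub $t7, $t7, 10 → $t7=8-10=-2
lw $t7, 0($t4) → $t7=M[200]=8
add $t7, $t7, 17 → $t7=8+17=25
add $t4, $t4, 4 → $t4=200+4=204
sub $t0, $t0, 1 → $t0=4-1=3
cmp $t0, 0  (cmp 3,0)
bgt again: taken
sub $t7, $t7, 20 → $t7=25-20=5
lw $t7, 0($t4) → $t7=M[204]=-1
sub $t7, $t7, 10 → $t7=(-1)-10=-11
lw $t7, 0($t4) → $t7=M[204]=-1
add $t7, $t7, 17 → $t7=(-1)+17=16
add $t4, $t4, 4 → $t4=204+4=208
sub $t0, $t0, 1 → $t0=3-1=2
cmp $t0, 0  (cmp 2,0)
bgt again: taken
sub $t7, $t7, 20 → $t7=16-20=-4
lw $t7, 0($t4) → $t7=M[208]=8
sub $t7, $t7, 10 → $t7=8-10=-2
lw $t7, 0($t4) → $t7=M[208]=8
add $t7, $t7, 17 → $t7=8+17=25
add $t4, $t4, 4 → $t4=208+4=212
sub $t0, $t0, 1 → $t0=2-1=1
cmp $t0, 0  (cmp 1,0)
bgt again: taken
sub $t7, $t7, 20 → $t7=25-20=5
lw $t7, 0($t4) → $t7=M[212]=1
sub $t7, $t7, 10 → $t7=1-10=-9
lw $t7, 0($t4) → $t7=M[212]=1
add $t7, $t7, 17 → $t7=1+17=18
add $t4, $t4, 4 → $t4=212+4=216
sub $t0, $t0, 1 → $t0=1-1=0
cmp $t0, 0  (cmp 0,0)
bgt again: not taken
sub $t7, $t7, 4 → $t7=18-4=14
sw $t7, (212) → M[212]=14
halt.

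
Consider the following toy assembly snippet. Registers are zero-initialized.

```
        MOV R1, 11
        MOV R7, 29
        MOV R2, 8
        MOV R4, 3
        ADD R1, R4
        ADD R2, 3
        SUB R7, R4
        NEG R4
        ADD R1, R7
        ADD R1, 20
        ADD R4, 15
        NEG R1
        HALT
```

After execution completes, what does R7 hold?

R1=11
R7=29
R2=8
R4=3
R1=11+3=14
R2=8+3=11
R7=29-3=26
R4=-(3)=-3
R1=14+26=40
R1=40+20=60
R4=(-3)+15=12
R1=-(60)=-60
halt.

26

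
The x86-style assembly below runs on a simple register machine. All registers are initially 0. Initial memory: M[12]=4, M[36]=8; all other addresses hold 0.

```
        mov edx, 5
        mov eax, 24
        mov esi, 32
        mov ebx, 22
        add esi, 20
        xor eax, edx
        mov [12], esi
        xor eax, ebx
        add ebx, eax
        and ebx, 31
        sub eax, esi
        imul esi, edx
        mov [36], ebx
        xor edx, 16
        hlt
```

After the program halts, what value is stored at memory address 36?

1

edx=5
eax=24
esi=32
ebx=22
esi=32+20=52
eax=24^5=29
mov [12], esi → M[12]=52
eax=29^22=11
ebx=22+11=33
ebx=33&31=1
eax=11-52=-41
esi=52*5=260
mov [36], ebx → M[36]=1
edx=5^16=21
halt.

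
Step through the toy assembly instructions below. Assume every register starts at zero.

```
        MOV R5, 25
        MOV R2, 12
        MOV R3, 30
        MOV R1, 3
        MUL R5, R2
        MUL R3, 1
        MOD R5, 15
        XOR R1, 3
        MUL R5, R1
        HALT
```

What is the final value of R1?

0

after MOV R5, 25: R5=25
after MOV R2, 12: R2=12
after MOV R3, 30: R3=30
after MOV R1, 3: R1=3
after MUL R5, R2: R5=25*12=300
after MUL R3, 1: R3=30*1=30
after MOD R5, 15: R5=300%15=0
after XOR R1, 3: R1=3^3=0
after MUL R5, R1: R5=0*0=0
halt.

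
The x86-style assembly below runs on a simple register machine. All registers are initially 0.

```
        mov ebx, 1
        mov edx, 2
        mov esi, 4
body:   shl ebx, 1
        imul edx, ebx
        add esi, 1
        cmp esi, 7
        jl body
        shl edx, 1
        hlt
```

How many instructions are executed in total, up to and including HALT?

mov ebx, 1 → ebx=1
mov edx, 2 → edx=2
mov esi, 4 → esi=4
shl ebx, 1 → ebx=1<<1=2
imul edx, ebx → edx=2*2=4
add esi, 1 → esi=4+1=5
cmp esi, 7  (cmp 5,7)
jl body: taken
shl ebx, 1 → ebx=2<<1=4
imul edx, ebx → edx=4*4=16
add esi, 1 → esi=5+1=6
cmp esi, 7  (cmp 6,7)
jl body: taken
shl ebx, 1 → ebx=4<<1=8
imul edx, ebx → edx=16*8=128
add esi, 1 → esi=6+1=7
cmp esi, 7  (cmp 7,7)
jl body: not taken
shl edx, 1 → edx=128<<1=256
halt.
Total executed instructions: 20.

20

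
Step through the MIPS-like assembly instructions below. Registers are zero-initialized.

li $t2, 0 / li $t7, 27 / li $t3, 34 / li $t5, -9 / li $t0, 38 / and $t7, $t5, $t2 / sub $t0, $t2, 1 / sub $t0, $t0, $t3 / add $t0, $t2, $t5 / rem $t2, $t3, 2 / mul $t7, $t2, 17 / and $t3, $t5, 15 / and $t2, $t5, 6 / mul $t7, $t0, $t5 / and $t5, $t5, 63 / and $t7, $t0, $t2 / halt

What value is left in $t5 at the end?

55

li $t2, 0 → $t2=0
li $t7, 27 → $t7=27
li $t3, 34 → $t3=34
li $t5, -9 → $t5=-9
li $t0, 38 → $t0=38
and $t7, $t5, $t2 → $t7=(-9)&0=0
sub $t0, $t2, 1 → $t0=0-1=-1
sub $t0, $t0, $t3 → $t0=(-1)-34=-35
add $t0, $t2, $t5 → $t0=0+(-9)=-9
rem $t2, $t3, 2 → $t2=34%2=0
mul $t7, $t2, 17 → $t7=0*17=0
and $t3, $t5, 15 → $t3=(-9)&15=7
and $t2, $t5, 6 → $t2=(-9)&6=6
mul $t7, $t0, $t5 → $t7=(-9)*(-9)=81
and $t5, $t5, 63 → $t5=(-9)&63=55
and $t7, $t0, $t2 → $t7=(-9)&6=6
halt.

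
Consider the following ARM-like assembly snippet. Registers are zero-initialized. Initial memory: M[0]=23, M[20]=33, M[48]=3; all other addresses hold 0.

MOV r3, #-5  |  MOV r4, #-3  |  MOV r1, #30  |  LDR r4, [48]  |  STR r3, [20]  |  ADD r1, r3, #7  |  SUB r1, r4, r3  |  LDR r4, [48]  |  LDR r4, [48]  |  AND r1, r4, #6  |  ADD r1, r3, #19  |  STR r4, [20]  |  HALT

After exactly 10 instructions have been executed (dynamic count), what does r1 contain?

2

after MOV r3, #-5: r3=-5
after MOV r4, #-3: r4=-3
after MOV r1, #30: r1=30
after LDR r4, [48]: r4=M[48]=3
STR r3, [20] → M[20]=-5
after ADD r1, r3, #7: r1=(-5)+7=2
after SUB r1, r4, r3: r1=3-(-5)=8
after LDR r4, [48]: r4=M[48]=3
after LDR r4, [48]: r4=M[48]=3
after AND r1, r4, #6: r1=3&6=2
After step 10: r1 = 2.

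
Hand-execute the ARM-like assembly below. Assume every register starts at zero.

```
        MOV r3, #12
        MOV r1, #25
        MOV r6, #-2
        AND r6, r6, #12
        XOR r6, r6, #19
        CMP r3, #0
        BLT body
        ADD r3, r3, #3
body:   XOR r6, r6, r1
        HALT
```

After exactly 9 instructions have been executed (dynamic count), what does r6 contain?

r3=12
r1=25
r6=-2
r6=(-2)&12=12
r6=12^19=31
CMP r3, #0  (cmp 12,0)
BLT body: not taken
r3=12+3=15
r6=31^25=6
After step 9: r6 = 6.

6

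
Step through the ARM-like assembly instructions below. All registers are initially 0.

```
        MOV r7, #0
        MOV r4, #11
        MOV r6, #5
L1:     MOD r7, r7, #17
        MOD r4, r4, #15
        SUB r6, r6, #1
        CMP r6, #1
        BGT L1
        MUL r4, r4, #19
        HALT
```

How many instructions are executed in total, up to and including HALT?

MOV r7, #0 → r7=0
MOV r4, #11 → r4=11
MOV r6, #5 → r6=5
MOD r7, r7, #17 → r7=0%17=0
MOD r4, r4, #15 → r4=11%15=11
SUB r6, r6, #1 → r6=5-1=4
CMP r6, #1  (cmp 4,1)
BGT L1: taken
MOD r7, r7, #17 → r7=0%17=0
MOD r4, r4, #15 → r4=11%15=11
SUB r6, r6, #1 → r6=4-1=3
CMP r6, #1  (cmp 3,1)
BGT L1: taken
MOD r7, r7, #17 → r7=0%17=0
MOD r4, r4, #15 → r4=11%15=11
SUB r6, r6, #1 → r6=3-1=2
CMP r6, #1  (cmp 2,1)
BGT L1: taken
MOD r7, r7, #17 → r7=0%17=0
MOD r4, r4, #15 → r4=11%15=11
SUB r6, r6, #1 → r6=2-1=1
CMP r6, #1  (cmp 1,1)
BGT L1: not taken
MUL r4, r4, #19 → r4=11*19=209
halt.
Total executed instructions: 25.

25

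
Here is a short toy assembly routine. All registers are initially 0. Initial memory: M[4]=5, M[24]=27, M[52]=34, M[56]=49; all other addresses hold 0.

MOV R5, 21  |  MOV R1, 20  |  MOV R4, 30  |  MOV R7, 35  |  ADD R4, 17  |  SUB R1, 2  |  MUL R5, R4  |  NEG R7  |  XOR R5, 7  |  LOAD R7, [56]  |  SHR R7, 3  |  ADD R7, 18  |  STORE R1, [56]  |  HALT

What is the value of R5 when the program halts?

MOV R5, 21 → R5=21
MOV R1, 20 → R1=20
MOV R4, 30 → R4=30
MOV R7, 35 → R7=35
ADD R4, 17 → R4=30+17=47
SUB R1, 2 → R1=20-2=18
MUL R5, R4 → R5=21*47=987
NEG R7 → R7=-(35)=-35
XOR R5, 7 → R5=987^7=988
LOAD R7, [56] → R7=M[56]=49
SHR R7, 3 → R7=49>>3=6
ADD R7, 18 → R7=6+18=24
STORE R1, [56] → M[56]=18
halt.

988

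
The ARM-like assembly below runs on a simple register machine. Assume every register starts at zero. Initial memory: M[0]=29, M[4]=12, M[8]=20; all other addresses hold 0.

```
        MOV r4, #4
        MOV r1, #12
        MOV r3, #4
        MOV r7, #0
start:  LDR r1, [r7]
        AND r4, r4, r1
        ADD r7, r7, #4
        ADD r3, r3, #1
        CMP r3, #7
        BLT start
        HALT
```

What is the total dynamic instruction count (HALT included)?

after MOV r4, #4: r4=4
after MOV r1, #12: r1=12
after MOV r3, #4: r3=4
after MOV r7, #0: r7=0
after LDR r1, [r7]: r1=M[0]=29
after AND r4, r4, r1: r4=4&29=4
after ADD r7, r7, #4: r7=0+4=4
after ADD r3, r3, #1: r3=4+1=5
CMP r3, #7  (cmp 5,7)
BLT start: taken
after LDR r1, [r7]: r1=M[4]=12
after AND r4, r4, r1: r4=4&12=4
after ADD r7, r7, #4: r7=4+4=8
after ADD r3, r3, #1: r3=5+1=6
CMP r3, #7  (cmp 6,7)
BLT start: taken
after LDR r1, [r7]: r1=M[8]=20
after AND r4, r4, r1: r4=4&20=4
after ADD r7, r7, #4: r7=8+4=12
after ADD r3, r3, #1: r3=6+1=7
CMP r3, #7  (cmp 7,7)
BLT start: not taken
halt.
Total executed instructions: 23.

23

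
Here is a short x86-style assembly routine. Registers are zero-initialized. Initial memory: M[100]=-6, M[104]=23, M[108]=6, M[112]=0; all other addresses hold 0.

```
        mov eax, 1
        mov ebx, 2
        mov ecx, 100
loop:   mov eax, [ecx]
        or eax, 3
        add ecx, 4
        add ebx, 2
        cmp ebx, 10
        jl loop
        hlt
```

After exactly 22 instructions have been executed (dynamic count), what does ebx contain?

8

after mov eax, 1: eax=1
after mov ebx, 2: ebx=2
after mov ecx, 100: ecx=100
after mov eax, [ecx]: eax=M[100]=-6
after or eax, 3: eax=(-6)|3=-5
after add ecx, 4: ecx=100+4=104
after add ebx, 2: ebx=2+2=4
cmp ebx, 10  (cmp 4,10)
jl loop: taken
after mov eax, [ecx]: eax=M[104]=23
after or eax, 3: eax=23|3=23
after add ecx, 4: ecx=104+4=108
after add ebx, 2: ebx=4+2=6
cmp ebx, 10  (cmp 6,10)
jl loop: taken
after mov eax, [ecx]: eax=M[108]=6
after or eax, 3: eax=6|3=7
after add ecx, 4: ecx=108+4=112
after add ebx, 2: ebx=6+2=8
cmp ebx, 10  (cmp 8,10)
jl loop: taken
after mov eax, [ecx]: eax=M[112]=0
After step 22: ebx = 8.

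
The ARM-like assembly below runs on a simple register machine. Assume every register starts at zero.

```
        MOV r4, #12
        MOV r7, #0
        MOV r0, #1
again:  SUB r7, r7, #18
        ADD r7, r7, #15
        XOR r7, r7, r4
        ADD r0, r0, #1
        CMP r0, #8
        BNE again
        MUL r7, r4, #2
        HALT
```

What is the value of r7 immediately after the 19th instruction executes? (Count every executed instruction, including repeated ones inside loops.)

-45

MOV r4, #12 → r4=12
MOV r7, #0 → r7=0
MOV r0, #1 → r0=1
SUB r7, r7, #18 → r7=0-18=-18
ADD r7, r7, #15 → r7=(-18)+15=-3
XOR r7, r7, r4 → r7=(-3)^12=-15
ADD r0, r0, #1 → r0=1+1=2
CMP r0, #8  (cmp 2,8)
BNE again: taken
SUB r7, r7, #18 → r7=(-15)-18=-33
ADD r7, r7, #15 → r7=(-33)+15=-18
XOR r7, r7, r4 → r7=(-18)^12=-30
ADD r0, r0, #1 → r0=2+1=3
CMP r0, #8  (cmp 3,8)
BNE again: taken
SUB r7, r7, #18 → r7=(-30)-18=-48
ADD r7, r7, #15 → r7=(-48)+15=-33
XOR r7, r7, r4 → r7=(-33)^12=-45
ADD r0, r0, #1 → r0=3+1=4
After step 19: r7 = -45.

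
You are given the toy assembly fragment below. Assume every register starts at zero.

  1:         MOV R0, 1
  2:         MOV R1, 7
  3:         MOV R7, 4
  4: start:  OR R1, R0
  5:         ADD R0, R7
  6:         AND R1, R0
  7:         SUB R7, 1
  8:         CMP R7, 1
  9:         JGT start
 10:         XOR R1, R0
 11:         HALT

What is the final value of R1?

2

R0=1
R1=7
R7=4
R1=7|1=7
R0=1+4=5
R1=7&5=5
R7=4-1=3
CMP R7, 1  (cmp 3,1)
JGT start: taken
R1=5|5=5
R0=5+3=8
R1=5&8=0
R7=3-1=2
CMP R7, 1  (cmp 2,1)
JGT start: taken
R1=0|8=8
R0=8+2=10
R1=8&10=8
R7=2-1=1
CMP R7, 1  (cmp 1,1)
JGT start: not taken
R1=8^10=2
halt.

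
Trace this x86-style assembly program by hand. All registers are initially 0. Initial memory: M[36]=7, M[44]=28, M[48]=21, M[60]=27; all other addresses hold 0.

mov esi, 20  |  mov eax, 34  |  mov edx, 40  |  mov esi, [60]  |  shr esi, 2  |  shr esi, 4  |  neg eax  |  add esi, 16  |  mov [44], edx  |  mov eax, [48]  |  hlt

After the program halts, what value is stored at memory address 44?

40

mov esi, 20 → esi=20
mov eax, 34 → eax=34
mov edx, 40 → edx=40
mov esi, [60] → esi=M[60]=27
shr esi, 2 → esi=27>>2=6
shr esi, 4 → esi=6>>4=0
neg eax → eax=-(34)=-34
add esi, 16 → esi=0+16=16
mov [44], edx → M[44]=40
mov eax, [48] → eax=M[48]=21
halt.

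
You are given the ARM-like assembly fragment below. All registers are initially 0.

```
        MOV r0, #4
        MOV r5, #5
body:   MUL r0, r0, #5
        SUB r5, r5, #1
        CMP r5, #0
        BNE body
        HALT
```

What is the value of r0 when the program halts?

12500

after MOV r0, #4: r0=4
after MOV r5, #5: r5=5
after MUL r0, r0, #5: r0=4*5=20
after SUB r5, r5, #1: r5=5-1=4
CMP r5, #0  (cmp 4,0)
BNE body: taken
after MUL r0, r0, #5: r0=20*5=100
after SUB r5, r5, #1: r5=4-1=3
CMP r5, #0  (cmp 3,0)
BNE body: taken
after MUL r0, r0, #5: r0=100*5=500
after SUB r5, r5, #1: r5=3-1=2
CMP r5, #0  (cmp 2,0)
BNE body: taken
after MUL r0, r0, #5: r0=500*5=2500
after SUB r5, r5, #1: r5=2-1=1
CMP r5, #0  (cmp 1,0)
BNE body: taken
after MUL r0, r0, #5: r0=2500*5=12500
after SUB r5, r5, #1: r5=1-1=0
CMP r5, #0  (cmp 0,0)
BNE body: not taken
halt.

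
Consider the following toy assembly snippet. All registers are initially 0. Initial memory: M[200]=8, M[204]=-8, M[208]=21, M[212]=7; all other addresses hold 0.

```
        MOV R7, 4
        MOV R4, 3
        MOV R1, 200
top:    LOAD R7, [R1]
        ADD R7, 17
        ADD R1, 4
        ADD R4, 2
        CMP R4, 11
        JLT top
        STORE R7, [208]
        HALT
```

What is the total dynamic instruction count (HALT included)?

after MOV R7, 4: R7=4
after MOV R4, 3: R4=3
after MOV R1, 200: R1=200
after LOAD R7, [R1]: R7=M[200]=8
after ADD R7, 17: R7=8+17=25
after ADD R1, 4: R1=200+4=204
after ADD R4, 2: R4=3+2=5
CMP R4, 11  (cmp 5,11)
JLT top: taken
after LOAD R7, [R1]: R7=M[204]=-8
after ADD R7, 17: R7=(-8)+17=9
after ADD R1, 4: R1=204+4=208
after ADD R4, 2: R4=5+2=7
CMP R4, 11  (cmp 7,11)
JLT top: taken
after LOAD R7, [R1]: R7=M[208]=21
after ADD R7, 17: R7=21+17=38
after ADD R1, 4: R1=208+4=212
after ADD R4, 2: R4=7+2=9
CMP R4, 11  (cmp 9,11)
JLT top: taken
after LOAD R7, [R1]: R7=M[212]=7
after ADD R7, 17: R7=7+17=24
after ADD R1, 4: R1=212+4=216
after ADD R4, 2: R4=9+2=11
CMP R4, 11  (cmp 11,11)
JLT top: not taken
STORE R7, [208] → M[208]=24
halt.
Total executed instructions: 29.

29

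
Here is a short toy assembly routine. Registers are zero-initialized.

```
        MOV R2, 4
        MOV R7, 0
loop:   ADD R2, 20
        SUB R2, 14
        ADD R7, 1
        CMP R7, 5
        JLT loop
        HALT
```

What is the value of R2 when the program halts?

R2=4
R7=0
R2=4+20=24
R2=24-14=10
R7=0+1=1
CMP R7, 5  (cmp 1,5)
JLT loop: taken
R2=10+20=30
R2=30-14=16
R7=1+1=2
CMP R7, 5  (cmp 2,5)
JLT loop: taken
R2=16+20=36
R2=36-14=22
R7=2+1=3
CMP R7, 5  (cmp 3,5)
JLT loop: taken
R2=22+20=42
R2=42-14=28
R7=3+1=4
CMP R7, 5  (cmp 4,5)
JLT loop: taken
R2=28+20=48
R2=48-14=34
R7=4+1=5
CMP R7, 5  (cmp 5,5)
JLT loop: not taken
halt.

34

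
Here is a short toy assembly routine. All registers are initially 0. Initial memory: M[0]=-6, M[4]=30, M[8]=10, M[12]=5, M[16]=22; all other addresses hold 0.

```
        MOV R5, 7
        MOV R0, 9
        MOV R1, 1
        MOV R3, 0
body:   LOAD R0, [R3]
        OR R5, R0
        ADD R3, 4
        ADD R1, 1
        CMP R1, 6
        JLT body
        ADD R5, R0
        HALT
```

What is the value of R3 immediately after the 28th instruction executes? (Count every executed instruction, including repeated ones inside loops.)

R5=7
R0=9
R1=1
R3=0
R0=M[0]=-6
R5=7|(-6)=-1
R3=0+4=4
R1=1+1=2
CMP R1, 6  (cmp 2,6)
JLT body: taken
R0=M[4]=30
R5=(-1)|30=-1
R3=4+4=8
R1=2+1=3
CMP R1, 6  (cmp 3,6)
JLT body: taken
R0=M[8]=10
R5=(-1)|10=-1
R3=8+4=12
R1=3+1=4
CMP R1, 6  (cmp 4,6)
JLT body: taken
R0=M[12]=5
R5=(-1)|5=-1
R3=12+4=16
R1=4+1=5
CMP R1, 6  (cmp 5,6)
JLT body: taken
After step 28: R3 = 16.

16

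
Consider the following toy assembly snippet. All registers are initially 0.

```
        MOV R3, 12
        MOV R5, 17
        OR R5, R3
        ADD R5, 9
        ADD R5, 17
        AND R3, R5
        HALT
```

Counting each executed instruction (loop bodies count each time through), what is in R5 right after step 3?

MOV R3, 12 → R3=12
MOV R5, 17 → R5=17
OR R5, R3 → R5=17|12=29
After step 3: R5 = 29.

29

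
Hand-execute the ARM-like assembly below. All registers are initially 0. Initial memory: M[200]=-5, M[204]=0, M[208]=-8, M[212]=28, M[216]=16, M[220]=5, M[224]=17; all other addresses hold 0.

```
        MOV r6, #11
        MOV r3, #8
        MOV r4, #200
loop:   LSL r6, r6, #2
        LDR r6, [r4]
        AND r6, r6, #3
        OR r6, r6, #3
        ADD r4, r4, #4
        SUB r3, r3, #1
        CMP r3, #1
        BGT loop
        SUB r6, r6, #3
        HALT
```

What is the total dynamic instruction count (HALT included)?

after MOV r6, #11: r6=11
after MOV r3, #8: r3=8
after MOV r4, #200: r4=200
after LSL r6, r6, #2: r6=11<<2=44
after LDR r6, [r4]: r6=M[200]=-5
after AND r6, r6, #3: r6=(-5)&3=3
after OR r6, r6, #3: r6=3|3=3
after ADD r4, r4, #4: r4=200+4=204
after SUB r3, r3, #1: r3=8-1=7
CMP r3, #1  (cmp 7,1)
BGT loop: taken
after LSL r6, r6, #2: r6=3<<2=12
after LDR r6, [r4]: r6=M[204]=0
after AND r6, r6, #3: r6=0&3=0
after OR r6, r6, #3: r6=0|3=3
after ADD r4, r4, #4: r4=204+4=208
after SUB r3, r3, #1: r3=7-1=6
CMP r3, #1  (cmp 6,1)
BGT loop: taken
after LSL r6, r6, #2: r6=3<<2=12
after LDR r6, [r4]: r6=M[208]=-8
after AND r6, r6, #3: r6=(-8)&3=0
after OR r6, r6, #3: r6=0|3=3
after ADD r4, r4, #4: r4=208+4=212
after SUB r3, r3, #1: r3=6-1=5
CMP r3, #1  (cmp 5,1)
BGT loop: taken
after LSL r6, r6, #2: r6=3<<2=12
after LDR r6, [r4]: r6=M[212]=28
after AND r6, r6, #3: r6=28&3=0
after OR r6, r6, #3: r6=0|3=3
after ADD r4, r4, #4: r4=212+4=216
after SUB r3, r3, #1: r3=5-1=4
CMP r3, #1  (cmp 4,1)
BGT loop: taken
after LSL r6, r6, #2: r6=3<<2=12
after LDR r6, [r4]: r6=M[216]=16
after AND r6, r6, #3: r6=16&3=0
after OR r6, r6, #3: r6=0|3=3
after ADD r4, r4, #4: r4=216+4=220
after SUB r3, r3, #1: r3=4-1=3
CMP r3, #1  (cmp 3,1)
BGT loop: taken
after LSL r6, r6, #2: r6=3<<2=12
after LDR r6, [r4]: r6=M[220]=5
after AND r6, r6, #3: r6=5&3=1
after OR r6, r6, #3: r6=1|3=3
after ADD r4, r4, #4: r4=220+4=224
after SUB r3, r3, #1: r3=3-1=2
CMP r3, #1  (cmp 2,1)
BGT loop: taken
after LSL r6, r6, #2: r6=3<<2=12
after LDR r6, [r4]: r6=M[224]=17
after AND r6, r6, #3: r6=17&3=1
after OR r6, r6, #3: r6=1|3=3
after ADD r4, r4, #4: r4=224+4=228
after SUB r3, r3, #1: r3=2-1=1
CMP r3, #1  (cmp 1,1)
BGT loop: not taken
after SUB r6, r6, #3: r6=3-3=0
halt.
Total executed instructions: 61.

61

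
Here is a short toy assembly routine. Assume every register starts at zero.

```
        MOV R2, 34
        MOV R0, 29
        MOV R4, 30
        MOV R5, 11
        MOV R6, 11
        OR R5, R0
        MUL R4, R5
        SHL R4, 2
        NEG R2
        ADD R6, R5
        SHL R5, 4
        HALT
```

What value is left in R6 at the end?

42

MOV R2, 34 → R2=34
MOV R0, 29 → R0=29
MOV R4, 30 → R4=30
MOV R5, 11 → R5=11
MOV R6, 11 → R6=11
OR R5, R0 → R5=11|29=31
MUL R4, R5 → R4=30*31=930
SHL R4, 2 → R4=930<<2=3720
NEG R2 → R2=-(34)=-34
ADD R6, R5 → R6=11+31=42
SHL R5, 4 → R5=31<<4=496
halt.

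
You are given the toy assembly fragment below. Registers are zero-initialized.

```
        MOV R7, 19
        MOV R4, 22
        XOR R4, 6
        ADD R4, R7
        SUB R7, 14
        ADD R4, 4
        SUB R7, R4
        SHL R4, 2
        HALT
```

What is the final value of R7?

-34

MOV R7, 19 → R7=19
MOV R4, 22 → R4=22
XOR R4, 6 → R4=22^6=16
ADD R4, R7 → R4=16+19=35
SUB R7, 14 → R7=19-14=5
ADD R4, 4 → R4=35+4=39
SUB R7, R4 → R7=5-39=-34
SHL R4, 2 → R4=39<<2=156
halt.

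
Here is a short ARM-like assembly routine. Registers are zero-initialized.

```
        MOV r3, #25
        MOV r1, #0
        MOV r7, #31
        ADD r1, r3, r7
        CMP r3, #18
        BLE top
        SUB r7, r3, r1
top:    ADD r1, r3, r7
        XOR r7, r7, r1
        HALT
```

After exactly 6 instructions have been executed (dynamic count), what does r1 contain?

r3=25
r1=0
r7=31
r1=25+31=56
CMP r3, #18  (cmp 25,18)
BLE top: not taken
After step 6: r1 = 56.

56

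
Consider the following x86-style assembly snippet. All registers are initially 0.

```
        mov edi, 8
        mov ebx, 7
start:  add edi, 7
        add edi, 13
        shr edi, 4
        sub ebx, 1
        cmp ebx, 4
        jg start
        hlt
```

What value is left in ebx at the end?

4

after mov edi, 8: edi=8
after mov ebx, 7: ebx=7
after add edi, 7: edi=8+7=15
after add edi, 13: edi=15+13=28
after shr edi, 4: edi=28>>4=1
after sub ebx, 1: ebx=7-1=6
cmp ebx, 4  (cmp 6,4)
jg start: taken
after add edi, 7: edi=1+7=8
after add edi, 13: edi=8+13=21
after shr edi, 4: edi=21>>4=1
after sub ebx, 1: ebx=6-1=5
cmp ebx, 4  (cmp 5,4)
jg start: taken
after add edi, 7: edi=1+7=8
after add edi, 13: edi=8+13=21
after shr edi, 4: edi=21>>4=1
after sub ebx, 1: ebx=5-1=4
cmp ebx, 4  (cmp 4,4)
jg start: not taken
halt.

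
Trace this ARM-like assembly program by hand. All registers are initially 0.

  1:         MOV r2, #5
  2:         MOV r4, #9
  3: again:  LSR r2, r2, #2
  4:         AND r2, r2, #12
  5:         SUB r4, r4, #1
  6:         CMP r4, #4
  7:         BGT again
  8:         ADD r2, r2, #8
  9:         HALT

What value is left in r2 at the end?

8

r2=5
r4=9
r2=5>>2=1
r2=1&12=0
r4=9-1=8
CMP r4, #4  (cmp 8,4)
BGT again: taken
r2=0>>2=0
r2=0&12=0
r4=8-1=7
CMP r4, #4  (cmp 7,4)
BGT again: taken
r2=0>>2=0
r2=0&12=0
r4=7-1=6
CMP r4, #4  (cmp 6,4)
BGT again: taken
r2=0>>2=0
r2=0&12=0
r4=6-1=5
CMP r4, #4  (cmp 5,4)
BGT again: taken
r2=0>>2=0
r2=0&12=0
r4=5-1=4
CMP r4, #4  (cmp 4,4)
BGT again: not taken
r2=0+8=8
halt.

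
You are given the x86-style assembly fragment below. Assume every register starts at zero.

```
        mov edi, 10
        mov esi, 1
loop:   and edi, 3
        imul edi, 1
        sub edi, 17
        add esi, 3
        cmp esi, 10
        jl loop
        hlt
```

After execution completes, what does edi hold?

mov edi, 10 → edi=10
mov esi, 1 → esi=1
and edi, 3 → edi=10&3=2
imul edi, 1 → edi=2*1=2
sub edi, 17 → edi=2-17=-15
add esi, 3 → esi=1+3=4
cmp esi, 10  (cmp 4,10)
jl loop: taken
and edi, 3 → edi=(-15)&3=1
imul edi, 1 → edi=1*1=1
sub edi, 17 → edi=1-17=-16
add esi, 3 → esi=4+3=7
cmp esi, 10  (cmp 7,10)
jl loop: taken
and edi, 3 → edi=(-16)&3=0
imul edi, 1 → edi=0*1=0
sub edi, 17 → edi=0-17=-17
add esi, 3 → esi=7+3=10
cmp esi, 10  (cmp 10,10)
jl loop: not taken
halt.

-17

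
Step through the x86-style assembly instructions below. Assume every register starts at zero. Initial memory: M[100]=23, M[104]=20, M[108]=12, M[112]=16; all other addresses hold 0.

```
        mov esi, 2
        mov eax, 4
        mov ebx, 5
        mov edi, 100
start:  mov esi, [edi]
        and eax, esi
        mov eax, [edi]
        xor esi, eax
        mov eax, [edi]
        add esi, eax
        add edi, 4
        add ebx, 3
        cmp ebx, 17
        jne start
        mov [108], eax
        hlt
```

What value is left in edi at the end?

after mov esi, 2: esi=2
after mov eax, 4: eax=4
after mov ebx, 5: ebx=5
after mov edi, 100: edi=100
after mov esi, [edi]: esi=M[100]=23
after and eax, esi: eax=4&23=4
after mov eax, [edi]: eax=M[100]=23
after xor esi, eax: esi=23^23=0
after mov eax, [edi]: eax=M[100]=23
after add esi, eax: esi=0+23=23
after add edi, 4: edi=100+4=104
after add ebx, 3: ebx=5+3=8
cmp ebx, 17  (cmp 8,17)
jne start: taken
after mov esi, [edi]: esi=M[104]=20
after and eax, esi: eax=23&20=20
after mov eax, [edi]: eax=M[104]=20
after xor esi, eax: esi=20^20=0
after mov eax, [edi]: eax=M[104]=20
after add esi, eax: esi=0+20=20
after add edi, 4: edi=104+4=108
after add ebx, 3: ebx=8+3=11
cmp ebx, 17  (cmp 11,17)
jne start: taken
after mov esi, [edi]: esi=M[108]=12
after and eax, esi: eax=20&12=4
after mov eax, [edi]: eax=M[108]=12
after xor esi, eax: esi=12^12=0
after mov eax, [edi]: eax=M[108]=12
after add esi, eax: esi=0+12=12
after add edi, 4: edi=108+4=112
after add ebx, 3: ebx=11+3=14
cmp ebx, 17  (cmp 14,17)
jne start: taken
after mov esi, [edi]: esi=M[112]=16
after and eax, esi: eax=12&16=0
after mov eax, [edi]: eax=M[112]=16
after xor esi, eax: esi=16^16=0
after mov eax, [edi]: eax=M[112]=16
after add esi, eax: esi=0+16=16
after add edi, 4: edi=112+4=116
after add ebx, 3: ebx=14+3=17
cmp ebx, 17  (cmp 17,17)
jne start: not taken
mov [108], eax → M[108]=16
halt.

116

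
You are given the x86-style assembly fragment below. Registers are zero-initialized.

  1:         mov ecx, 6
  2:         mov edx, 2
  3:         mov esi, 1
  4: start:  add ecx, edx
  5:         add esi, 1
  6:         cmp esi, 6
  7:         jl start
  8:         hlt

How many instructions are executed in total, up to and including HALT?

24

mov ecx, 6 → ecx=6
mov edx, 2 → edx=2
mov esi, 1 → esi=1
add ecx, edx → ecx=6+2=8
add esi, 1 → esi=1+1=2
cmp esi, 6  (cmp 2,6)
jl start: taken
add ecx, edx → ecx=8+2=10
add esi, 1 → esi=2+1=3
cmp esi, 6  (cmp 3,6)
jl start: taken
add ecx, edx → ecx=10+2=12
add esi, 1 → esi=3+1=4
cmp esi, 6  (cmp 4,6)
jl start: taken
add ecx, edx → ecx=12+2=14
add esi, 1 → esi=4+1=5
cmp esi, 6  (cmp 5,6)
jl start: taken
add ecx, edx → ecx=14+2=16
add esi, 1 → esi=5+1=6
cmp esi, 6  (cmp 6,6)
jl start: not taken
halt.
Total executed instructions: 24.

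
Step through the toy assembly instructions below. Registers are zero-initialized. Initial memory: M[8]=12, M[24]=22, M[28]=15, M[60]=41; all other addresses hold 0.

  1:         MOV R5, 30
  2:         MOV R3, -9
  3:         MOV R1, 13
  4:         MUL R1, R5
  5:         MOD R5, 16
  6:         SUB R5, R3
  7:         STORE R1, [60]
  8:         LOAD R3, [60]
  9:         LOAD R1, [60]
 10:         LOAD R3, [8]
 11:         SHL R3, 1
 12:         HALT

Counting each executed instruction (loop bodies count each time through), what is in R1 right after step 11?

MOV R5, 30 → R5=30
MOV R3, -9 → R3=-9
MOV R1, 13 → R1=13
MUL R1, R5 → R1=13*30=390
MOD R5, 16 → R5=30%16=14
SUB R5, R3 → R5=14-(-9)=23
STORE R1, [60] → M[60]=390
LOAD R3, [60] → R3=M[60]=390
LOAD R1, [60] → R1=M[60]=390
LOAD R3, [8] → R3=M[8]=12
SHL R3, 1 → R3=12<<1=24
After step 11: R1 = 390.

390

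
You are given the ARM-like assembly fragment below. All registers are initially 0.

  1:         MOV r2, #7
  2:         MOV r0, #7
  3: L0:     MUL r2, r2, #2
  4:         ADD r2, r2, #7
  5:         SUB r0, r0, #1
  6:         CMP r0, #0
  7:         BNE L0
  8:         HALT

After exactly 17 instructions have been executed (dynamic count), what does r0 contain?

4

MOV r2, #7 → r2=7
MOV r0, #7 → r0=7
MUL r2, r2, #2 → r2=7*2=14
ADD r2, r2, #7 → r2=14+7=21
SUB r0, r0, #1 → r0=7-1=6
CMP r0, #0  (cmp 6,0)
BNE L0: taken
MUL r2, r2, #2 → r2=21*2=42
ADD r2, r2, #7 → r2=42+7=49
SUB r0, r0, #1 → r0=6-1=5
CMP r0, #0  (cmp 5,0)
BNE L0: taken
MUL r2, r2, #2 → r2=49*2=98
ADD r2, r2, #7 → r2=98+7=105
SUB r0, r0, #1 → r0=5-1=4
CMP r0, #0  (cmp 4,0)
BNE L0: taken
After step 17: r0 = 4.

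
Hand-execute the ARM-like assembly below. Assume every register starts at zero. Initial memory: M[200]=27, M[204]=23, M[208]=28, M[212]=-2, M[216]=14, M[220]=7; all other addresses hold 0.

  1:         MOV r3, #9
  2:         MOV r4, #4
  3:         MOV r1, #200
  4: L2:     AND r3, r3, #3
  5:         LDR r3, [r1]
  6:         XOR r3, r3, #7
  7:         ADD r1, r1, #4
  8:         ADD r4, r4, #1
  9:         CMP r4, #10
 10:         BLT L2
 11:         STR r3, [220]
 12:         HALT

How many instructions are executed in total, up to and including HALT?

r3=9
r4=4
r1=200
r3=9&3=1
r3=M[200]=27
r3=27^7=28
r1=200+4=204
r4=4+1=5
CMP r4, #10  (cmp 5,10)
BLT L2: taken
r3=28&3=0
r3=M[204]=23
r3=23^7=16
r1=204+4=208
r4=5+1=6
CMP r4, #10  (cmp 6,10)
BLT L2: taken
r3=16&3=0
r3=M[208]=28
r3=28^7=27
r1=208+4=212
r4=6+1=7
CMP r4, #10  (cmp 7,10)
BLT L2: taken
r3=27&3=3
r3=M[212]=-2
r3=(-2)^7=-7
r1=212+4=216
r4=7+1=8
CMP r4, #10  (cmp 8,10)
BLT L2: taken
r3=(-7)&3=1
r3=M[216]=14
r3=14^7=9
r1=216+4=220
r4=8+1=9
CMP r4, #10  (cmp 9,10)
BLT L2: taken
r3=9&3=1
r3=M[220]=7
r3=7^7=0
r1=220+4=224
r4=9+1=10
CMP r4, #10  (cmp 10,10)
BLT L2: not taken
STR r3, [220] → M[220]=0
halt.
Total executed instructions: 47.

47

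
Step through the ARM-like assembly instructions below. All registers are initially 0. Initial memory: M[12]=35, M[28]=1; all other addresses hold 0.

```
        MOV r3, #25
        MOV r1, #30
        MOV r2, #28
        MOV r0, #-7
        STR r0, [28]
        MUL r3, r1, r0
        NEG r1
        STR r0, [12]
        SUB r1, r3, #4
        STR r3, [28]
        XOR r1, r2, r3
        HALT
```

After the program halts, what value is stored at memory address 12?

MOV r3, #25 → r3=25
MOV r1, #30 → r1=30
MOV r2, #28 → r2=28
MOV r0, #-7 → r0=-7
STR r0, [28] → M[28]=-7
MUL r3, r1, r0 → r3=30*(-7)=-210
NEG r1 → r1=-(30)=-30
STR r0, [12] → M[12]=-7
SUB r1, r3, #4 → r1=(-210)-4=-214
STR r3, [28] → M[28]=-210
XOR r1, r2, r3 → r1=28^(-210)=-206
halt.

-7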